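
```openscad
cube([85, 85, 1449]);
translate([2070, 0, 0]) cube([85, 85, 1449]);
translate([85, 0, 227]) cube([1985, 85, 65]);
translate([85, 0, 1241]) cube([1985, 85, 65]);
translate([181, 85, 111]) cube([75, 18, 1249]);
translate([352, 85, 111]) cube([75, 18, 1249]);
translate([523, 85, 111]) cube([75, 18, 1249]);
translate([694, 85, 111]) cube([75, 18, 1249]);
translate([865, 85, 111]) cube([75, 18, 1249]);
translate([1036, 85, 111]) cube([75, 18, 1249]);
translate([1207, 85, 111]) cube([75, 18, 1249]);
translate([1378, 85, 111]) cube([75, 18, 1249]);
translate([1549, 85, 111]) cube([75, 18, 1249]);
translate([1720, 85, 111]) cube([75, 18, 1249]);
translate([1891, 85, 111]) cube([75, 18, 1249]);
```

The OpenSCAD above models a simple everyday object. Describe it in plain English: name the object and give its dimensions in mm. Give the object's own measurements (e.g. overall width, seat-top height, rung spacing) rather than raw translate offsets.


A fence section. Two 85×85 mm posts, 1449 mm tall, stand on the floor with a clear span of 1985 mm between their inner faces. Two horizontal rails of 85×65 mm section span the gap between the posts with their undersides at z = 227 mm and z = 1241 mm, flush with the posts' −y face. 11 pickets, each 75 mm wide, 18 mm thick and 1249 mm tall, are fixed to the +y face of the rails with their bottoms at z = 111 mm, spaced across the span with a 96 mm gap after the −x post and between neighbouring pickets, with 104 mm left before the +x post.


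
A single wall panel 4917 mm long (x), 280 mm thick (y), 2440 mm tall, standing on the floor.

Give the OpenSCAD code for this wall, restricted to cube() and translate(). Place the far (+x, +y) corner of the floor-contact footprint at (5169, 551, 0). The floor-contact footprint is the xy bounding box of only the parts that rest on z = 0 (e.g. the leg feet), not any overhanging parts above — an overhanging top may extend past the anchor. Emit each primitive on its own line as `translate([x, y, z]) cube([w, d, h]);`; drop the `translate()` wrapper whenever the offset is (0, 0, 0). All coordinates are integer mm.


translate([252, 271, 0]) cube([4917, 280, 2440]);


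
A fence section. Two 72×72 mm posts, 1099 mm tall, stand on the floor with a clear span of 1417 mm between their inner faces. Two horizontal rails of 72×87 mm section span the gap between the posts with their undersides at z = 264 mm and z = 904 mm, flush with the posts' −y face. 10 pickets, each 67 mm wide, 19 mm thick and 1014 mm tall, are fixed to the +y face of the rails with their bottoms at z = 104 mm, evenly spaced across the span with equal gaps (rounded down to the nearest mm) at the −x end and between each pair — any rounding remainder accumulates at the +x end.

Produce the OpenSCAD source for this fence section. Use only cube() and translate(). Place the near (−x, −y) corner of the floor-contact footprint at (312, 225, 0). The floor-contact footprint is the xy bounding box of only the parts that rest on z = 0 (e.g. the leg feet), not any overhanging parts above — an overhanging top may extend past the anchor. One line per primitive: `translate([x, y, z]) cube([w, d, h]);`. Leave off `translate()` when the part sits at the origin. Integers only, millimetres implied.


translate([312, 225, 0]) cube([72, 72, 1099]);
translate([1801, 225, 0]) cube([72, 72, 1099]);
translate([384, 225, 264]) cube([1417, 72, 87]);
translate([384, 225, 904]) cube([1417, 72, 87]);
translate([451, 297, 104]) cube([67, 19, 1014]);
translate([585, 297, 104]) cube([67, 19, 1014]);
translate([719, 297, 104]) cube([67, 19, 1014]);
translate([853, 297, 104]) cube([67, 19, 1014]);
translate([987, 297, 104]) cube([67, 19, 1014]);
translate([1121, 297, 104]) cube([67, 19, 1014]);
translate([1255, 297, 104]) cube([67, 19, 1014]);
translate([1389, 297, 104]) cube([67, 19, 1014]);
translate([1523, 297, 104]) cube([67, 19, 1014]);
translate([1657, 297, 104]) cube([67, 19, 1014]);


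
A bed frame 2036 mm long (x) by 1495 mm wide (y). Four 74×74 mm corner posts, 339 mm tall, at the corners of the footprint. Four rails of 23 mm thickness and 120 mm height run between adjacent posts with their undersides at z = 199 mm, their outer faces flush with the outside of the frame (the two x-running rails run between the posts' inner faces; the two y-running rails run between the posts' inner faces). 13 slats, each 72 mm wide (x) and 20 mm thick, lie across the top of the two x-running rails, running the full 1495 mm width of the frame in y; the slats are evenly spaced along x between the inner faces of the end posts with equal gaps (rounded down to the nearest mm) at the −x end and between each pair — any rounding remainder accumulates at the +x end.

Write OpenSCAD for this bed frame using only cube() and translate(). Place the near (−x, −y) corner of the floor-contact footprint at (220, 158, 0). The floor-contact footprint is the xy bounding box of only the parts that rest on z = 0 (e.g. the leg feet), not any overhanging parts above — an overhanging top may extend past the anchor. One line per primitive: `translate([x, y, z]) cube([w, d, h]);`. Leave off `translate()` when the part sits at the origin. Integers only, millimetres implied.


translate([220, 158, 0]) cube([74, 74, 339]);
translate([220, 1579, 0]) cube([74, 74, 339]);
translate([2182, 158, 0]) cube([74, 74, 339]);
translate([2182, 1579, 0]) cube([74, 74, 339]);
translate([294, 158, 199]) cube([1888, 23, 120]);
translate([294, 1630, 199]) cube([1888, 23, 120]);
translate([220, 232, 199]) cube([23, 1347, 120]);
translate([2233, 232, 199]) cube([23, 1347, 120]);
translate([362, 158, 319]) cube([72, 1495, 20]);
translate([502, 158, 319]) cube([72, 1495, 20]);
translate([642, 158, 319]) cube([72, 1495, 20]);
translate([782, 158, 319]) cube([72, 1495, 20]);
translate([922, 158, 319]) cube([72, 1495, 20]);
translate([1062, 158, 319]) cube([72, 1495, 20]);
translate([1202, 158, 319]) cube([72, 1495, 20]);
translate([1342, 158, 319]) cube([72, 1495, 20]);
translate([1482, 158, 319]) cube([72, 1495, 20]);
translate([1622, 158, 319]) cube([72, 1495, 20]);
translate([1762, 158, 319]) cube([72, 1495, 20]);
translate([1902, 158, 319]) cube([72, 1495, 20]);
translate([2042, 158, 319]) cube([72, 1495, 20]);


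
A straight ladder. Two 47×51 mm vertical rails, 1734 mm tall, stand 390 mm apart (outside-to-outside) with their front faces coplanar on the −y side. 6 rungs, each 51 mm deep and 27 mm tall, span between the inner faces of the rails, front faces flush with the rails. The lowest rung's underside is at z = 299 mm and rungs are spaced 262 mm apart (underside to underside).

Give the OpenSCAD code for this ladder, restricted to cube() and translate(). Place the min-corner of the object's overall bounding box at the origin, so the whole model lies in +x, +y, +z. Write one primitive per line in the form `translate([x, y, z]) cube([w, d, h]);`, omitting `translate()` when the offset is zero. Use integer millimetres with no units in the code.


cube([47, 51, 1734]);
translate([343, 0, 0]) cube([47, 51, 1734]);
translate([47, 0, 299]) cube([296, 51, 27]);
translate([47, 0, 561]) cube([296, 51, 27]);
translate([47, 0, 823]) cube([296, 51, 27]);
translate([47, 0, 1085]) cube([296, 51, 27]);
translate([47, 0, 1347]) cube([296, 51, 27]);
translate([47, 0, 1609]) cube([296, 51, 27]);


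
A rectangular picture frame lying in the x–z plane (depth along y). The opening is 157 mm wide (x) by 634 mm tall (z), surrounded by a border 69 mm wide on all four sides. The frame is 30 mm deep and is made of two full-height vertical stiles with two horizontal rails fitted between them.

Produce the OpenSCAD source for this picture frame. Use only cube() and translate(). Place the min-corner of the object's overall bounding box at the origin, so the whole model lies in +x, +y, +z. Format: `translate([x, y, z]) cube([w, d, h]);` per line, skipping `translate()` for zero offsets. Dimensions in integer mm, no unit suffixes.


cube([69, 30, 772]);
translate([226, 0, 0]) cube([69, 30, 772]);
translate([69, 0, 0]) cube([157, 30, 69]);
translate([69, 0, 703]) cube([157, 30, 69]);


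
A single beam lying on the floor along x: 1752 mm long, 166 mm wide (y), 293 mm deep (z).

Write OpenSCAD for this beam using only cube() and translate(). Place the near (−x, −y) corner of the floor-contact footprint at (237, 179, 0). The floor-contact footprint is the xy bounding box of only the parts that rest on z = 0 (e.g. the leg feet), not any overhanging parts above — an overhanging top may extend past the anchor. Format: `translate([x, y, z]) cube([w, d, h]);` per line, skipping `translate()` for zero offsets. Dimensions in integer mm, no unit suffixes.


translate([237, 179, 0]) cube([1752, 166, 293]);


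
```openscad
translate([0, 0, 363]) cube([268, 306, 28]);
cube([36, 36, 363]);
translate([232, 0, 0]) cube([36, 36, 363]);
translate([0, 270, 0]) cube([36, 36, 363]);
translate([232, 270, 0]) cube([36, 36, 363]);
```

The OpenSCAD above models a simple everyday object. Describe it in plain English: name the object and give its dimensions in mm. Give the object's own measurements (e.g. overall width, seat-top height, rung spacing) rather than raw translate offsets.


A simple wooden stool: a rectangular seat 268 mm (x) by 306 mm (y), 28 mm thick, top face at z = 391 mm, on four square legs, each 36×36 mm in cross-section. The legs rest on z = 0, each flush with a corner of the seat.


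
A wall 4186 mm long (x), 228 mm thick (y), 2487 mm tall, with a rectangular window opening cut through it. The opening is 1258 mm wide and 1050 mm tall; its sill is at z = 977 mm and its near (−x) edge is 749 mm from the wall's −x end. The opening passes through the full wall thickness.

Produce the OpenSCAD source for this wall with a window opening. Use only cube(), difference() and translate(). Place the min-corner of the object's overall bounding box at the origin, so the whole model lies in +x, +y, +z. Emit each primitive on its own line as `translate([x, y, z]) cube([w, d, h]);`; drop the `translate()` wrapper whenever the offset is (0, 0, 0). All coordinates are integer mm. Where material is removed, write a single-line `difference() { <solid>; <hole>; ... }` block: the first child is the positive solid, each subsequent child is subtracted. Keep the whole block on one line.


difference() { cube([4186, 228, 2487]); translate([749, 0, 977]) cube([1258, 228, 1050]); }


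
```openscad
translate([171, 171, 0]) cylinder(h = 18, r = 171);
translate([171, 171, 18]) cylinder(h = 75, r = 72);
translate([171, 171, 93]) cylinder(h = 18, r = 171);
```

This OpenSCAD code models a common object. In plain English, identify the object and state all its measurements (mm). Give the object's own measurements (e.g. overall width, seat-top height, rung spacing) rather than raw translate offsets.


A spool: two coaxial disc flanges of radius 171 mm and thickness 18 mm, joined by a core cylinder of radius 72 mm and height 75 mm. The lower flange rests on z = 0 and the three cylinders share a vertical axis.


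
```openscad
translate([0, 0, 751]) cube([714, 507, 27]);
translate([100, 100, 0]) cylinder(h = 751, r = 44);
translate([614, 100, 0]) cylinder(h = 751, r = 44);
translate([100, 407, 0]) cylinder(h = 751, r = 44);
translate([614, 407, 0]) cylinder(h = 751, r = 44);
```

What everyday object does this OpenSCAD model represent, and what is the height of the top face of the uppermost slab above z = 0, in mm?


A table. The table height is 778 mm.

A 714×507×27 slab sits at z = 751 on four Ø88 mm round legs — a table. The top surface is at 751 + 27 = 778 mm.


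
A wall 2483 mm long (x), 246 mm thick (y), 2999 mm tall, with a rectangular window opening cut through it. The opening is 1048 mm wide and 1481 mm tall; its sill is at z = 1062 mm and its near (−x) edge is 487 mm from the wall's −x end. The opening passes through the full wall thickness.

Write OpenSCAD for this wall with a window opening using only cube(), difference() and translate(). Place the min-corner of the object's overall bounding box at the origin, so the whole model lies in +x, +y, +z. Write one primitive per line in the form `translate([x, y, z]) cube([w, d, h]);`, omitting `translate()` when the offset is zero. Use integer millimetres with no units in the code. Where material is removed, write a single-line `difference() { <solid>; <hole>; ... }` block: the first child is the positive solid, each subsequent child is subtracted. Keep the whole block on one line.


difference() { cube([2483, 246, 2999]); translate([487, 0, 1062]) cube([1048, 246, 1481]); }


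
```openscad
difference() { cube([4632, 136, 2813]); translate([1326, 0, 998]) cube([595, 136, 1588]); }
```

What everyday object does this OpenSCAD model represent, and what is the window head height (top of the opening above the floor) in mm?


A wall with a window opening. The window head height is 2586 mm.

A wall with a rectangular opening subtracted — a window. Sill at z = 998, opening 1588 mm tall, so the head is at 998 + 1588 = 2586 mm.


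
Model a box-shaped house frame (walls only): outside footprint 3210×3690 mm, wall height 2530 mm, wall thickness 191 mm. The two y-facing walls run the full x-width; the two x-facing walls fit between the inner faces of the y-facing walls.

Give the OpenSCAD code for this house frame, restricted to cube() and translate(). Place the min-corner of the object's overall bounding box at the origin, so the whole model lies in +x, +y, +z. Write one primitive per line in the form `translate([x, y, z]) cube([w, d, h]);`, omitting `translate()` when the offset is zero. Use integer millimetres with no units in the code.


cube([3210, 191, 2530]);
translate([0, 3499, 0]) cube([3210, 191, 2530]);
translate([0, 191, 0]) cube([191, 3308, 2530]);
translate([3019, 191, 0]) cube([191, 3308, 2530]);


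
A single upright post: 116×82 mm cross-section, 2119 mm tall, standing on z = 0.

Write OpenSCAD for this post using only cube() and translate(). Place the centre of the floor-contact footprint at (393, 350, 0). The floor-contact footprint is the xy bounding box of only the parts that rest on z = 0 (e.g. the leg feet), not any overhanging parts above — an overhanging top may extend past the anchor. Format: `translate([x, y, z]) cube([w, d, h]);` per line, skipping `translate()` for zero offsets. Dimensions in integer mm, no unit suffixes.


translate([335, 309, 0]) cube([116, 82, 2119]);


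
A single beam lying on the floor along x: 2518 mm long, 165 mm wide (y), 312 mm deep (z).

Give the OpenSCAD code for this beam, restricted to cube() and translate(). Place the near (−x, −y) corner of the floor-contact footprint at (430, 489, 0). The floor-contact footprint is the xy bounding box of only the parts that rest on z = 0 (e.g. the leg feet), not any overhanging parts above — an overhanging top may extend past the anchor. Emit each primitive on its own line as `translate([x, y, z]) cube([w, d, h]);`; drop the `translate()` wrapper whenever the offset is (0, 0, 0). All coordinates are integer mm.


translate([430, 489, 0]) cube([2518, 165, 312]);


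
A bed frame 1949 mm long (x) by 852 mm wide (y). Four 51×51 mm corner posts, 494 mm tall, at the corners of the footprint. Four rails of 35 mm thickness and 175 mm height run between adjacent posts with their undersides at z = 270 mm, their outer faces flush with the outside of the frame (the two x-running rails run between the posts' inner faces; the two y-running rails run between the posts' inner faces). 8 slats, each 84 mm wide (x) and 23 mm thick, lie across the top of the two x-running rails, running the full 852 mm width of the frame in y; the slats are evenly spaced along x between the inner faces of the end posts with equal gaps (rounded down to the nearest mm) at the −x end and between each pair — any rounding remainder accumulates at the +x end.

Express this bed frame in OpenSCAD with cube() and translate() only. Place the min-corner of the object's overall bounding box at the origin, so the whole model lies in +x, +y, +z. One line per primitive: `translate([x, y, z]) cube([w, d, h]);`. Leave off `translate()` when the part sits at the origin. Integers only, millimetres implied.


// slat z = rail_z + rail_h = 270 + 175 = 445
// slat gap = ⌊(1847 − 8·84) / 9⌋ = 130
cube([51, 51, 494]);
translate([0, 801, 0]) cube([51, 51, 494]);
translate([1898, 0, 0]) cube([51, 51, 494]);
translate([1898, 801, 0]) cube([51, 51, 494]);
translate([51, 0, 270]) cube([1847, 35, 175]);
translate([51, 817, 270]) cube([1847, 35, 175]);
translate([0, 51, 270]) cube([35, 750, 175]);
translate([1914, 51, 270]) cube([35, 750, 175]);
translate([181, 0, 445]) cube([84, 852, 23]);
translate([395, 0, 445]) cube([84, 852, 23]);
translate([609, 0, 445]) cube([84, 852, 23]);
translate([823, 0, 445]) cube([84, 852, 23]);
translate([1037, 0, 445]) cube([84, 852, 23]);
translate([1251, 0, 445]) cube([84, 852, 23]);
translate([1465, 0, 445]) cube([84, 852, 23]);
translate([1679, 0, 445]) cube([84, 852, 23]);


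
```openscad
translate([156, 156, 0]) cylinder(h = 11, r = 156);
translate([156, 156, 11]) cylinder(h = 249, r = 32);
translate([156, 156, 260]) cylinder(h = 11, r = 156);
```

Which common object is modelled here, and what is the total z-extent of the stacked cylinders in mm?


A spool. The overall height is 271 mm.

Three coaxial cylinders, large–small–large — a spool. Two 11 mm flanges and a 249 mm core give 11 + 249 + 11 = 271 mm.


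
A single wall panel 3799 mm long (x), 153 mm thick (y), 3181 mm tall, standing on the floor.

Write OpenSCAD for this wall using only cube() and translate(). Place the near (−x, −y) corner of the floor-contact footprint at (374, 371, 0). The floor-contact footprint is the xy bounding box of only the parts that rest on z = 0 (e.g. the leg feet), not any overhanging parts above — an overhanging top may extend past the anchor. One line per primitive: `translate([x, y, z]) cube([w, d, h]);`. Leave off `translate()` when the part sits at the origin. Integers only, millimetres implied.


translate([374, 371, 0]) cube([3799, 153, 3181]);


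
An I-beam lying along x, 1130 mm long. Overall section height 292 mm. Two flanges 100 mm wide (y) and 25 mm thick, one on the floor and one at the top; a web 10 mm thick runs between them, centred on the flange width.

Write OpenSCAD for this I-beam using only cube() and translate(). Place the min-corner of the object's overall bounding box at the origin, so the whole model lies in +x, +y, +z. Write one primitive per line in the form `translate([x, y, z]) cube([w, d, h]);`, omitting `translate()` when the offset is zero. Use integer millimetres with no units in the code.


cube([1130, 100, 25]);
translate([0, 45, 25]) cube([1130, 10, 242]);
translate([0, 0, 267]) cube([1130, 100, 25]);


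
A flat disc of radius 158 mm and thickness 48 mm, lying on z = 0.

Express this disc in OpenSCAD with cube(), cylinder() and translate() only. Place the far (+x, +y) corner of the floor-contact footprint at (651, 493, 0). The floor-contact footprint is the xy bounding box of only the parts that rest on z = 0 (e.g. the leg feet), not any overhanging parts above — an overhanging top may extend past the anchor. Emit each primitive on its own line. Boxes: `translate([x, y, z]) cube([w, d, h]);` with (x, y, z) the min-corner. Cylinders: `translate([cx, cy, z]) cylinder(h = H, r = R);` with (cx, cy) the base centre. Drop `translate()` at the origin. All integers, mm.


translate([493, 335, 0]) cylinder(h = 48, r = 158);


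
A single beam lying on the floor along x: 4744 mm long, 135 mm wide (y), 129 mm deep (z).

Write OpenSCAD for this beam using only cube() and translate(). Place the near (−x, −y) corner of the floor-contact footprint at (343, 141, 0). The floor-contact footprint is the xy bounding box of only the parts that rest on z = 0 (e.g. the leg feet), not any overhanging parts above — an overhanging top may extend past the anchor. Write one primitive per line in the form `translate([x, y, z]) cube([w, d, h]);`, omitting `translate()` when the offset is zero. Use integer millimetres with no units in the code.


translate([343, 141, 0]) cube([4744, 135, 129]);


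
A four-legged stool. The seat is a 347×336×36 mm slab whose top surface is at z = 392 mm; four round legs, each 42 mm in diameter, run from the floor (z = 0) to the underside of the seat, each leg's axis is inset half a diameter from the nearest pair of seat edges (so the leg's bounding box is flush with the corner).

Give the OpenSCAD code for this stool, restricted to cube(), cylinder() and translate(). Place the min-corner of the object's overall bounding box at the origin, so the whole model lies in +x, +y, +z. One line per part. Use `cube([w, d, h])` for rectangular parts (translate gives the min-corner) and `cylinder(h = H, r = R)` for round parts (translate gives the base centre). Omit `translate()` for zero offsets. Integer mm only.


// leg_h = 392 - 36 = 356
translate([0, 0, 356]) cube([347, 336, 36]);
translate([21, 21, 0]) cylinder(h = 356, r = 21);
translate([326, 21, 0]) cylinder(h = 356, r = 21);
translate([21, 315, 0]) cylinder(h = 356, r = 21);
translate([326, 315, 0]) cylinder(h = 356, r = 21);


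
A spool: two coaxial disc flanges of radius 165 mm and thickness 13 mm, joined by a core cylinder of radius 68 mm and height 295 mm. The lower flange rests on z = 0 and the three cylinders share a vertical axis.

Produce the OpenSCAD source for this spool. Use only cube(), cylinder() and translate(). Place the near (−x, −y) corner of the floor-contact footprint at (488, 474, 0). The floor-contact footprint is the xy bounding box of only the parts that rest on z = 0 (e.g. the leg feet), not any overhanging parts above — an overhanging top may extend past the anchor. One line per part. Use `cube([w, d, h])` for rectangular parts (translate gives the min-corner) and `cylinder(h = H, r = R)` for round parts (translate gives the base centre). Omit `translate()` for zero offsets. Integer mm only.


translate([653, 639, 0]) cylinder(h = 13, r = 165);
translate([653, 639, 13]) cylinder(h = 295, r = 68);
translate([653, 639, 308]) cylinder(h = 13, r = 165);


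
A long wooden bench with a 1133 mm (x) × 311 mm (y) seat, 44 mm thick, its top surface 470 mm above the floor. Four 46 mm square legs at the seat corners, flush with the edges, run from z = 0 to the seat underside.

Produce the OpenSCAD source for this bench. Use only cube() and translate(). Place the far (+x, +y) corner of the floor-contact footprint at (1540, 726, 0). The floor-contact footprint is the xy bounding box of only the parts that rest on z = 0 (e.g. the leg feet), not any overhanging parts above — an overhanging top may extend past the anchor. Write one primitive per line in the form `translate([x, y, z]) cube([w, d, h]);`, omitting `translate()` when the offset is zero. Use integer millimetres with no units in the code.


// leg_h = 470 − 44 = 426
translate([407, 415, 426]) cube([1133, 311, 44]);
translate([407, 415, 0]) cube([46, 46, 426]);
translate([407, 680, 0]) cube([46, 46, 426]);
translate([1494, 415, 0]) cube([46, 46, 426]);
translate([1494, 680, 0]) cube([46, 46, 426]);


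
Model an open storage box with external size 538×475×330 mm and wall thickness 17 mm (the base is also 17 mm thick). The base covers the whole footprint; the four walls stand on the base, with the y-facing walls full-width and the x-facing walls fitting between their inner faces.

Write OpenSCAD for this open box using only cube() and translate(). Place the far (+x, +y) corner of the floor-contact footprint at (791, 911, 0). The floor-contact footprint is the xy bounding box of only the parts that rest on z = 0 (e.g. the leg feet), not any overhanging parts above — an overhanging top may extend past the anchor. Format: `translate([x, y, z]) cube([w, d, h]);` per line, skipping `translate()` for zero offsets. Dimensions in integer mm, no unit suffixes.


translate([253, 436, 0]) cube([538, 475, 17]);
translate([253, 436, 17]) cube([538, 17, 313]);
translate([253, 894, 17]) cube([538, 17, 313]);
translate([253, 453, 17]) cube([17, 441, 313]);
translate([774, 453, 17]) cube([17, 441, 313]);


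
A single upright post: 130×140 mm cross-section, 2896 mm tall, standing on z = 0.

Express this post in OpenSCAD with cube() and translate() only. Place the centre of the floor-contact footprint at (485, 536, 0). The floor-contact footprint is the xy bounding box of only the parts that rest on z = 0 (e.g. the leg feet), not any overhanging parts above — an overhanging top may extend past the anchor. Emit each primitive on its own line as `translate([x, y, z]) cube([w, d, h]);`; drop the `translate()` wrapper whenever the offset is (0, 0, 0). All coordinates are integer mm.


translate([420, 466, 0]) cube([130, 140, 2896]);


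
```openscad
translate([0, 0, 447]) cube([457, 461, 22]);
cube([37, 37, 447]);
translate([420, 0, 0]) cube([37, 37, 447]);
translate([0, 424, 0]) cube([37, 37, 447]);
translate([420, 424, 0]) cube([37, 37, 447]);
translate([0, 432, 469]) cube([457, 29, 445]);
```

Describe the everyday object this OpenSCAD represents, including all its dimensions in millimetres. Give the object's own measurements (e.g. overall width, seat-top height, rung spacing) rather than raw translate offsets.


A chair. The seat is a 457×461×22 mm slab with its top at z = 469 mm, on four 37×37 mm corner legs (flush with the seat edges, standing on z = 0). A flat backrest 29 mm thick, 445 mm tall, spans the full seat width and rises from the seat top along its +y edge, rear face flush with the rear of the seat.


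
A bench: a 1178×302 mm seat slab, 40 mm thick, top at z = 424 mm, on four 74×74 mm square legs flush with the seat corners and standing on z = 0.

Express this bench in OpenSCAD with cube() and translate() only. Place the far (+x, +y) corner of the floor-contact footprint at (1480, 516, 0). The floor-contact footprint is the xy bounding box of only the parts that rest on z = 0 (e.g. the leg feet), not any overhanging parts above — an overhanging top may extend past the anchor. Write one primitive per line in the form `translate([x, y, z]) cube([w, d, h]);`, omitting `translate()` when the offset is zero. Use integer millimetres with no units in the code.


translate([302, 214, 384]) cube([1178, 302, 40]);
translate([302, 214, 0]) cube([74, 74, 384]);
translate([302, 442, 0]) cube([74, 74, 384]);
translate([1406, 214, 0]) cube([74, 74, 384]);
translate([1406, 442, 0]) cube([74, 74, 384]);


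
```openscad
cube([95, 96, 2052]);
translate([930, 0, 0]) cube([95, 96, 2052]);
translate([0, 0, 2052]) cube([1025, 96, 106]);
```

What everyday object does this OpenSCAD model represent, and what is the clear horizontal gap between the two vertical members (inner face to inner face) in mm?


A door frame. The clear opening width is 835 mm.

Two 2052 mm tall posts with a header on top — a door frame. The left jamb is 95 mm wide at x = 0; the right jamb starts at x = 930. The clear opening is 930 − 95 = 835 mm.


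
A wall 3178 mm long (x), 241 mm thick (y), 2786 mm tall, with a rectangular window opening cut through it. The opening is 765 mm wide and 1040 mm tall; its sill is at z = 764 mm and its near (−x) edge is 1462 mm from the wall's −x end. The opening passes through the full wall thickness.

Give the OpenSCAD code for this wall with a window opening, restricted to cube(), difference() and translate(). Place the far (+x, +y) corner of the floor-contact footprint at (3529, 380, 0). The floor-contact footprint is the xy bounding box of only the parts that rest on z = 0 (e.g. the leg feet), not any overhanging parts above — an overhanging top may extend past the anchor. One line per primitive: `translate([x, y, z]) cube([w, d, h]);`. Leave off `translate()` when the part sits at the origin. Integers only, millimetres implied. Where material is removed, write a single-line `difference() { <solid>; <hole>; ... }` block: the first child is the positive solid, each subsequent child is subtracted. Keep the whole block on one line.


difference() { translate([351, 139, 0]) cube([3178, 241, 2786]); translate([1813, 139, 764]) cube([765, 241, 1040]); }


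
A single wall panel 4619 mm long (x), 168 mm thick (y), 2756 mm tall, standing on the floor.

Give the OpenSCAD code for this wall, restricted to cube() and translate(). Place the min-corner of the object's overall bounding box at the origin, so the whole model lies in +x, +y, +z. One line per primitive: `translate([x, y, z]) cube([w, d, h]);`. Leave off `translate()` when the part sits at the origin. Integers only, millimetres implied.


cube([4619, 168, 2756]);


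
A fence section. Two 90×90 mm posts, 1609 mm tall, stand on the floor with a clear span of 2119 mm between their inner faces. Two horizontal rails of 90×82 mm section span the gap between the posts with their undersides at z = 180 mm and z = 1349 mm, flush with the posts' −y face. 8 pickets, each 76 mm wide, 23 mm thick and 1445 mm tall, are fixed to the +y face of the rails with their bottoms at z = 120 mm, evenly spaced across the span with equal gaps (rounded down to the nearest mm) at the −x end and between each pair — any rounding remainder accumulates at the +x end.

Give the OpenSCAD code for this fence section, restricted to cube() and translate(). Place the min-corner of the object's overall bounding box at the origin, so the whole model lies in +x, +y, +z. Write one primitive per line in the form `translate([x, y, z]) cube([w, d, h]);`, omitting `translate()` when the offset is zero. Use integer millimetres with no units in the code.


cube([90, 90, 1609]);
translate([2209, 0, 0]) cube([90, 90, 1609]);
translate([90, 0, 180]) cube([2119, 90, 82]);
translate([90, 0, 1349]) cube([2119, 90, 82]);
translate([257, 90, 120]) cube([76, 23, 1445]);
translate([500, 90, 120]) cube([76, 23, 1445]);
translate([743, 90, 120]) cube([76, 23, 1445]);
translate([986, 90, 120]) cube([76, 23, 1445]);
translate([1229, 90, 120]) cube([76, 23, 1445]);
translate([1472, 90, 120]) cube([76, 23, 1445]);
translate([1715, 90, 120]) cube([76, 23, 1445]);
translate([1958, 90, 120]) cube([76, 23, 1445]);


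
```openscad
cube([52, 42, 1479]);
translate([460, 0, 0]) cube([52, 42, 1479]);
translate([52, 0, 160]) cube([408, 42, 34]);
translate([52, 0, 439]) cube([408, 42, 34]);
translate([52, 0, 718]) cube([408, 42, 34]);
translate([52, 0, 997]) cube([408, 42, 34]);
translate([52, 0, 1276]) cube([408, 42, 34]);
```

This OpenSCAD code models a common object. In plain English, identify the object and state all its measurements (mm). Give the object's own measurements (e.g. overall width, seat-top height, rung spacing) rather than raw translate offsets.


A straight ladder. Two 52×42 mm vertical rails, 1479 mm tall, stand 512 mm apart (outside-to-outside) with their front faces coplanar on the −y side. 5 rungs, each 42 mm deep and 34 mm tall, span between the inner faces of the rails, front faces flush with the rails. The lowest rung's underside is at z = 160 mm and rungs are spaced 279 mm apart (underside to underside).


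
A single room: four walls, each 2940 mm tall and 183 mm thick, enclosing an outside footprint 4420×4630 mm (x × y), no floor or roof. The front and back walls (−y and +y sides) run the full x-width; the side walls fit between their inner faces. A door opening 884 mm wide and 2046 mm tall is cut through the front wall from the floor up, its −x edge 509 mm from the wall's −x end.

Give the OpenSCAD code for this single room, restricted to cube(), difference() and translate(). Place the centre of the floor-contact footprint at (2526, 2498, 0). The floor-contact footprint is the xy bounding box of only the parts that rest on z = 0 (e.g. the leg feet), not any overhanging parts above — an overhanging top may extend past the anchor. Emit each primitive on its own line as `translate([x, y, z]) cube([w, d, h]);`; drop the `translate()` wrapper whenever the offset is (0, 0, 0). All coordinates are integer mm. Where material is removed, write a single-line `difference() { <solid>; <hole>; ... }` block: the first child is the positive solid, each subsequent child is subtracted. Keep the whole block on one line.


difference() { translate([316, 183, 0]) cube([4420, 183, 2940]); translate([825, 183, 0]) cube([884, 183, 2046]); }
translate([316, 4630, 0]) cube([4420, 183, 2940]);
translate([316, 366, 0]) cube([183, 4264, 2940]);
translate([4553, 366, 0]) cube([183, 4264, 2940]);


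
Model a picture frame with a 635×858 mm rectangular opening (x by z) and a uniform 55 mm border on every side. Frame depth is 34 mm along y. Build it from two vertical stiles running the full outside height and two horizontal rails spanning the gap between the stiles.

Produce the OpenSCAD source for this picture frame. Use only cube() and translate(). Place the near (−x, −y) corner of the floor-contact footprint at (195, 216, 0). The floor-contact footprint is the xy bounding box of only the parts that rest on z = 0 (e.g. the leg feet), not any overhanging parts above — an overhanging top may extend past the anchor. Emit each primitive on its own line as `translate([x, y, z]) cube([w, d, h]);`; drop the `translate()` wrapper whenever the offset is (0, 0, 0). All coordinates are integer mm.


translate([195, 216, 0]) cube([55, 34, 968]);
translate([885, 216, 0]) cube([55, 34, 968]);
translate([250, 216, 0]) cube([635, 34, 55]);
translate([250, 216, 913]) cube([635, 34, 55]);


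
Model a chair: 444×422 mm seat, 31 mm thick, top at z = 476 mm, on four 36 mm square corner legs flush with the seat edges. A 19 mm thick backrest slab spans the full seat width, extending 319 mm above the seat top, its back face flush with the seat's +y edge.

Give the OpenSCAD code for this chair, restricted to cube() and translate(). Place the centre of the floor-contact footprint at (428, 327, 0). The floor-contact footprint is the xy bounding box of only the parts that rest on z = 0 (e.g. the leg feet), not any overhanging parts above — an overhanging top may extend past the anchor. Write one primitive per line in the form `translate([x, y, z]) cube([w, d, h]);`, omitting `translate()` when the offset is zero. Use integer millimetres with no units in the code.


translate([206, 116, 445]) cube([444, 422, 31]);
translate([206, 116, 0]) cube([36, 36, 445]);
translate([614, 116, 0]) cube([36, 36, 445]);
translate([206, 502, 0]) cube([36, 36, 445]);
translate([614, 502, 0]) cube([36, 36, 445]);
translate([206, 519, 476]) cube([444, 19, 319]);


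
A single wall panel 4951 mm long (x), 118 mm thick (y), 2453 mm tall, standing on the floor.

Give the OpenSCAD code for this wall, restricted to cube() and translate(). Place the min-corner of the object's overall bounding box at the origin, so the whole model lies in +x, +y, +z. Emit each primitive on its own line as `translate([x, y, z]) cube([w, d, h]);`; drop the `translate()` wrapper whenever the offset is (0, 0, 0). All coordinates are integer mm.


cube([4951, 118, 2453]);


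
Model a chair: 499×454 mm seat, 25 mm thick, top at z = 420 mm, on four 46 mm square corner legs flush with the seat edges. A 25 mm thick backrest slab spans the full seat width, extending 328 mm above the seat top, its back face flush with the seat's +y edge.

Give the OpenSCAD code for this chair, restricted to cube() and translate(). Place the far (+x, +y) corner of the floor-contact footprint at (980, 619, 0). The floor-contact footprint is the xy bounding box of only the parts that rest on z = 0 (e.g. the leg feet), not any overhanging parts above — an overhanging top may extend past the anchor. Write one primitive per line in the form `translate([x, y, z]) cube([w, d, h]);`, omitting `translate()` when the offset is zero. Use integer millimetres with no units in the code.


translate([481, 165, 395]) cube([499, 454, 25]);
translate([481, 165, 0]) cube([46, 46, 395]);
translate([934, 165, 0]) cube([46, 46, 395]);
translate([481, 573, 0]) cube([46, 46, 395]);
translate([934, 573, 0]) cube([46, 46, 395]);
translate([481, 594, 420]) cube([499, 25, 328]);


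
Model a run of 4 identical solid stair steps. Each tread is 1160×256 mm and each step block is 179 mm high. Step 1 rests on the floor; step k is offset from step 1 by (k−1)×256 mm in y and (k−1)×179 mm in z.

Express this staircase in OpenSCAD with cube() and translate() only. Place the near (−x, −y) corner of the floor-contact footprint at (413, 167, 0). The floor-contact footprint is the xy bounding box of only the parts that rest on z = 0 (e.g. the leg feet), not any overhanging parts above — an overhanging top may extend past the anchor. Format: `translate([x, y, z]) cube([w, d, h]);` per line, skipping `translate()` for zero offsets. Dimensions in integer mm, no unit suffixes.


translate([413, 167, 0]) cube([1160, 256, 179]);
translate([413, 423, 179]) cube([1160, 256, 179]);
translate([413, 679, 358]) cube([1160, 256, 179]);
translate([413, 935, 537]) cube([1160, 256, 179]);


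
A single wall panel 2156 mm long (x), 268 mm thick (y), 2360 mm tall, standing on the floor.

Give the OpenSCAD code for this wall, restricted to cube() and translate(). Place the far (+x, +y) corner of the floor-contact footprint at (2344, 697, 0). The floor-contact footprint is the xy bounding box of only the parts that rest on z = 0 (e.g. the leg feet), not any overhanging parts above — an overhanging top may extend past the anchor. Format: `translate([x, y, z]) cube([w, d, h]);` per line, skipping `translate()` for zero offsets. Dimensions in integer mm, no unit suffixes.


translate([188, 429, 0]) cube([2156, 268, 2360]);


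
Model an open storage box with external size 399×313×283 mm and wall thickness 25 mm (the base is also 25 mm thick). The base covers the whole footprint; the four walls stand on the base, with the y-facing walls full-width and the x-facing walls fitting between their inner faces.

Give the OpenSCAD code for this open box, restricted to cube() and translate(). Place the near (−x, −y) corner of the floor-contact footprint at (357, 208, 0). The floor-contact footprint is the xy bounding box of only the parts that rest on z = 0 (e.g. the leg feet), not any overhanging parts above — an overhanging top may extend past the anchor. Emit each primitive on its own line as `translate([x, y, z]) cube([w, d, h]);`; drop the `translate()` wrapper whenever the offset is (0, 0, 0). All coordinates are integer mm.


translate([357, 208, 0]) cube([399, 313, 25]);
translate([357, 208, 25]) cube([399, 25, 258]);
translate([357, 496, 25]) cube([399, 25, 258]);
translate([357, 233, 25]) cube([25, 263, 258]);
translate([731, 233, 25]) cube([25, 263, 258]);


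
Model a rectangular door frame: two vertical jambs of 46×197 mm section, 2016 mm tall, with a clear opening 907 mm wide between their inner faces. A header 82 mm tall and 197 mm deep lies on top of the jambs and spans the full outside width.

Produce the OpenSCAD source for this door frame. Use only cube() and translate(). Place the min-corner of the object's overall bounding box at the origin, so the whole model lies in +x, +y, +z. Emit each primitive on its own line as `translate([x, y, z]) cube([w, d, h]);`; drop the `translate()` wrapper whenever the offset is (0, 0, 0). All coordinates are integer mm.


cube([46, 197, 2016]);
translate([953, 0, 0]) cube([46, 197, 2016]);
translate([0, 0, 2016]) cube([999, 197, 82]);


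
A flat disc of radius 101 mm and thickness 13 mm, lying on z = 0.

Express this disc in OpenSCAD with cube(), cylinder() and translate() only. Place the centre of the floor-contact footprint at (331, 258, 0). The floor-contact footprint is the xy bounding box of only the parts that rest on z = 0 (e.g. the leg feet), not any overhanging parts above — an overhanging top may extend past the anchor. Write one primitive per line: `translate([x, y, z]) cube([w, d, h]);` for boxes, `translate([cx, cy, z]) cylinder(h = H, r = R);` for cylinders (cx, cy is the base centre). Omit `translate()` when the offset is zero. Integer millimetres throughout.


translate([331, 258, 0]) cylinder(h = 13, r = 101);
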